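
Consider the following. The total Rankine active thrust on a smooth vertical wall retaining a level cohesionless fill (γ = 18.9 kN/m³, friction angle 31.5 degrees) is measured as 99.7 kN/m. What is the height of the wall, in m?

5.80 m

K_a = 0.3136. P_a = ½ K_a γ H² ⇒ H = √(2P_a/(K_a γ)).
H = √(2×99.7/(0.3136×18.9)) = 5.800 m.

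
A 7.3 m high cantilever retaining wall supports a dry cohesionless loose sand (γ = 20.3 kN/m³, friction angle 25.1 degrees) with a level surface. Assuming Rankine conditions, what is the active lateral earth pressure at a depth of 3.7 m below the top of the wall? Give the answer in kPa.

30.4 kPa

K_a = (1 − sin φ)/(1 + sin φ) = 0.4043.
σ_h = K_a γ z = 0.4043 × 20.3 × 3.7 = 30.37 kPa.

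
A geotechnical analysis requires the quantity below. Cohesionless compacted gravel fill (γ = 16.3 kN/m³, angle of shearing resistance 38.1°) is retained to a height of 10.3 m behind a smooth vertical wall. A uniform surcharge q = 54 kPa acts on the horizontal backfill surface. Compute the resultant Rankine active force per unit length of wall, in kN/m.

K_a = tan²(45° − φ/2) = 0.2368.
Soil triangle: ½ K_a γ H² = 0.5×0.2368×16.3×10.3² = 204.8 kN/m.
Surcharge rectangle: K_a q H = 0.2368×54×10.3 = 131.7 kN/m.
Total = 204.8 + 131.7 = 336.5 kN/m.

336 kN/m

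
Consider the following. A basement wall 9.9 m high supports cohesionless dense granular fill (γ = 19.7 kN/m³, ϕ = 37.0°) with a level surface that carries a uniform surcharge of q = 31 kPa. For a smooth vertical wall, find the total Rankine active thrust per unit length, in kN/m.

316 kN/m

K_a = tan²(45° − φ/2) = 0.2486.
Soil triangle: ½ K_a γ H² = 0.5×0.2486×19.7×9.9² = 240.0 kN/m.
Surcharge rectangle: K_a q H = 0.2486×31×9.9 = 76.29 kN/m.
Total = 240.0 + 76.29 = 316.3 kN/m.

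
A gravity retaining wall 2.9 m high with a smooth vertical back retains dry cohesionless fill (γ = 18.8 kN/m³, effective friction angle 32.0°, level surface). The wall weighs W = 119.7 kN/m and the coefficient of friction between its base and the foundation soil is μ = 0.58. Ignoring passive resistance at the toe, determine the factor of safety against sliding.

2.86

K_a = tan²(45° − 32.0°/2) = 0.3073.
P_a = ½K_aγH² = 0.5×0.3073×18.8×2.9² = 24.29 kN/m, acting at H/3 = 0.9667 m above the base.
FS_sliding = μW / P_a = 0.58×119.7 / 24.29 = 2.858.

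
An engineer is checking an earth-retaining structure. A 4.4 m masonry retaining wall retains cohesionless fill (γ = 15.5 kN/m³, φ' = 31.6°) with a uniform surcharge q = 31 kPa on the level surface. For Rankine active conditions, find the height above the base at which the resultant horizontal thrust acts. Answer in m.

K_a = 0.3123.
Triangular part P₁ = ½K_aγH² = 46.86 at H/3 = 1.467 m; rectangular part P₂ = K_a q H = 42.60 at H/2 = 2.200 m.
ȳ = (P₁·1.467 + P₂·2.200)/(P₁+P₂) = 1.816 m.

1.82 m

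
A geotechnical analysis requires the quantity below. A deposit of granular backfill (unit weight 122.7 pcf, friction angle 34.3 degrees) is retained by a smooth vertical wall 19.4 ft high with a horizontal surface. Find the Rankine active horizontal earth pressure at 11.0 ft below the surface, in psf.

377 psf

K_a = (1 − sin φ)/(1 + sin φ) = 0.2792.
σ_h = K_a γ z = 0.2792 × 122.7 × 11.0 = 376.8 psf.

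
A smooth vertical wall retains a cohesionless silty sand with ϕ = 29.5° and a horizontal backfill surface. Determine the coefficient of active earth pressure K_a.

K_a = tan²(45° − φ/2) = tan²(30.25°) = 0.3401.

0.340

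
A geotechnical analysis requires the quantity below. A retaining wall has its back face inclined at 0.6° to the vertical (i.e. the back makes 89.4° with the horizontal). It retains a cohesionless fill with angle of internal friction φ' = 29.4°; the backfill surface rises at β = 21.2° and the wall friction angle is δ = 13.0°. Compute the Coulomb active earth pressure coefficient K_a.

0.450

K_a = sin²(α+φ) / [sin²α · sin(α−δ) · (1 + √{sin(φ+δ)sin(φ−β) / (sin(α−δ)sin(α+β))})²].
With α = 89.4°, φ = 29.4°, δ = 13.0°, β = 21.2°: K_a = 0.4500.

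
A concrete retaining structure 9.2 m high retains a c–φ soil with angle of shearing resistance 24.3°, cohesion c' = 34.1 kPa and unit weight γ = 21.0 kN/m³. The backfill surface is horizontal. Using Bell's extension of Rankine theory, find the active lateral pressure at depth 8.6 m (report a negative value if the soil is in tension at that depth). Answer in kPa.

K_a = (1 − sin φ)/(1 + sin φ) = 0.4169.
σ_a = K_a γ z − 2c√K_a = 0.4169×21.0×8.6 − 2×34.1×0.6457 = 31.26 kPa.

31.3 kPa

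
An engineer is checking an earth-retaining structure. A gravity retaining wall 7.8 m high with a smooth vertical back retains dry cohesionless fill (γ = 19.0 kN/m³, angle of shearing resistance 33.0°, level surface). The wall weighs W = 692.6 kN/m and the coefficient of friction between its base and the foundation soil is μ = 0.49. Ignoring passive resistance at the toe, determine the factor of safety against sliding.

K_a = tan²(45° − 33.0°/2) = 0.2948.
P_a = ½K_aγH² = 0.5×0.2948×19.0×7.8² = 170.4 kN/m, acting at H/3 = 2.600 m above the base.
FS_sliding = μW / P_a = 0.49×692.6 / 170.4 = 1.992.

1.99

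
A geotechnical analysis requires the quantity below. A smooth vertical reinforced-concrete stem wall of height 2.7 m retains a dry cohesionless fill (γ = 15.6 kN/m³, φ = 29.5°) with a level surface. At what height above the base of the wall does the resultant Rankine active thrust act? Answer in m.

0.900 m

K_a = 0.3401.
The pressure distribution is triangular, so the resultant acts at H/3 above the base = 2.7/3 = 0.9000 m.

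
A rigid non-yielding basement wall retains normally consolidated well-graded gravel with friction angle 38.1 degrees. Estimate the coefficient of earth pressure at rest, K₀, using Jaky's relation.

K₀ = 1 − sin φ' = 1 − sin 38.1° = 0.3830.

0.383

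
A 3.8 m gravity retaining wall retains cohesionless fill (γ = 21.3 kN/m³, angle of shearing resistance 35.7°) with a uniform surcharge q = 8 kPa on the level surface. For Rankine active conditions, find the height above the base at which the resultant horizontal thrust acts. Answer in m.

K_a = 0.2630.
Triangular part P₁ = ½K_aγH² = 40.44 at H/3 = 1.267 m; rectangular part P₂ = K_a q H = 7.995 at H/2 = 1.900 m.
ȳ = (P₁·1.267 + P₂·1.900)/(P₁+P₂) = 1.371 m.

1.37 m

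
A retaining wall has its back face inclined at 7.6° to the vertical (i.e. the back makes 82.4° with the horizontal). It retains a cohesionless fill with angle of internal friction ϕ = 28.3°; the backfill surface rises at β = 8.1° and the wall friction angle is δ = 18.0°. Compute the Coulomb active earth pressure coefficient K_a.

0.424

K_a = sin²(α+φ) / [sin²α · sin(α−δ) · (1 + √{sin(φ+δ)sin(φ−β) / (sin(α−δ)sin(α+β))})²].
With α = 82.4°, φ = 28.3°, δ = 18.0°, β = 8.1°: K_a = 0.4240.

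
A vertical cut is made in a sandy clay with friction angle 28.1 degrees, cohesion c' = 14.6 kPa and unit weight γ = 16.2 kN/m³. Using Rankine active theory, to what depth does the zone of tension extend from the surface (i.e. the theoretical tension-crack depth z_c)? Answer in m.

3.01 m

K_a = tan²(45° − 28.1°/2) = 0.3596; √K_a = 0.5997.
The active pressure is zero where K_a γ z = 2c√K_a, so z_c = 2c/(γ√K_a) = 2×14.6/(16.2×0.5997) = 3.006 m.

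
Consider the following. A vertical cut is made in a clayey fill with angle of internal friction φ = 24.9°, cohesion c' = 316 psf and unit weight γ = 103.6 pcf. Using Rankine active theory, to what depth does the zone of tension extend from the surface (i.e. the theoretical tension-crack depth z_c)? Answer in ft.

9.56 ft

K_a = tan²(45° − 24.9°/2) = 0.4074; √K_a = 0.6383.
The active pressure is zero where K_a γ z = 2c√K_a, so z_c = 2c/(γ√K_a) = 2×316/(103.6×0.6383) = 9.557 ft.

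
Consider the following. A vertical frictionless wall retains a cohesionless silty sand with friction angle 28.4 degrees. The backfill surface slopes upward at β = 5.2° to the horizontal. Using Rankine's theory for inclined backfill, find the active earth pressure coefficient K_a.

0.360

K_a = cos β · (cos β − √(cos²β − cos²φ)) / (cos β + √(cos²β − cos²φ)).
cos β = 0.9959, cos φ = 0.8796, √(cos²β − cos²φ) = 0.4669.
K_a = 0.9959 × (0.9959 − 0.4669)/(0.9959 + 0.4669) = 0.3601.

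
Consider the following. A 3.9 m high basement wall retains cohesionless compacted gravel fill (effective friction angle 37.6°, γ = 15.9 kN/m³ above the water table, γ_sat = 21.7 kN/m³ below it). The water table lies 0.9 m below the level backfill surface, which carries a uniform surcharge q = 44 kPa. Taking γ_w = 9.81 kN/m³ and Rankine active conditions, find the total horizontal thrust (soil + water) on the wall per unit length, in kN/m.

111 kN/m

K_a = tan²(45° − φ/2) = 0.2421.
γ' = 21.7 − 9.81 = 11.89 kN/m³. h₂ = H − d_w = 3.0 m.
σ'_h: at surface K_a·q = 10.65; at WT K_a(q+γd_w) = 14.12; at base K_a(q+γd_w+γ'h₂) = 22.75 kPa.
P₁ = ½(10.65+14.12)×0.9 = 11.15; P₂ = ½(14.12+22.75)×3.0 = 55.31; P_w = ½γ_w h₂² = 44.14.
Total = 11.15+55.31+44.14 = 110.6 kN/m.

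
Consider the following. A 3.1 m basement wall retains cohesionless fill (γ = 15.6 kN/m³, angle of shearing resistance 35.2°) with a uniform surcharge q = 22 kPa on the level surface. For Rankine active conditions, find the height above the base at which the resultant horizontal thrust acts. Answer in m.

K_a = 0.2687.
Triangular part P₁ = ½K_aγH² = 20.14 at H/3 = 1.033 m; rectangular part P₂ = K_a q H = 18.32 at H/2 = 1.550 m.
ȳ = (P₁·1.033 + P₂·1.550)/(P₁+P₂) = 1.279 m.

1.28 m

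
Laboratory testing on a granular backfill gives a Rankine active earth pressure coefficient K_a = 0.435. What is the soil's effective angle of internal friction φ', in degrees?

23.2°

K_a = tan²(45° − φ/2) ⇒ 45° − φ/2 = arctan(√0.435) = 33.41°.
φ = 2(45° − 33.41°) = 23.19°.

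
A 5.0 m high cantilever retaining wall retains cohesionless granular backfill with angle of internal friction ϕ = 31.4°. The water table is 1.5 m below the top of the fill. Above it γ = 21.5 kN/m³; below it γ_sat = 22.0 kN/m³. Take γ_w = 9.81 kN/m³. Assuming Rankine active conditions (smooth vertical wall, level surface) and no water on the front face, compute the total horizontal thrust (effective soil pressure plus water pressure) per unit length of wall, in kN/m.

127 kN/m

K_a = tan²(45° − φ/2) = 0.3149.
γ' = 22.0 − 9.81 = 12.19 kN/m³. Depth below WT = 3.5 m.
σ'_h at WT = K_a γ d_w = 10.16 kPa; at base = 10.16 + K_a γ' × 3.5 = 23.59 kPa.
P₁ (0–1.5 m) = ½×10.16×1.5 = 7.617. P₂ (1.5–5.0 m) = ½(10.16+23.59)×3.5 = 59.06.
P_w = ½ γ_w h₂² = 0.5×9.81×3.5² = 60.09. Total = 7.617+59.06+60.09 = 126.8 kN/m.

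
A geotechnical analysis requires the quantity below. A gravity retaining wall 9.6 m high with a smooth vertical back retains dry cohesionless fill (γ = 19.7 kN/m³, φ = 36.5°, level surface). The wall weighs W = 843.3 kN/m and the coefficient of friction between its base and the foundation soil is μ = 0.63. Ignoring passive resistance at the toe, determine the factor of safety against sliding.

K_a = tan²(45° − 36.5°/2) = 0.2541.
P_a = ½K_aγH² = 0.5×0.2541×19.7×9.6² = 230.6 kN/m, acting at H/3 = 3.200 m above the base.
FS_sliding = μW / P_a = 0.63×843.3 / 230.6 = 2.304.

2.30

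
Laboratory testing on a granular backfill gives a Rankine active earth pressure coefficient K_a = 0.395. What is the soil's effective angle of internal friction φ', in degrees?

K_a = tan²(45° − φ/2) ⇒ 45° − φ/2 = arctan(√0.395) = 32.15°.
φ = 2(45° − 32.15°) = 25.70°.

25.7°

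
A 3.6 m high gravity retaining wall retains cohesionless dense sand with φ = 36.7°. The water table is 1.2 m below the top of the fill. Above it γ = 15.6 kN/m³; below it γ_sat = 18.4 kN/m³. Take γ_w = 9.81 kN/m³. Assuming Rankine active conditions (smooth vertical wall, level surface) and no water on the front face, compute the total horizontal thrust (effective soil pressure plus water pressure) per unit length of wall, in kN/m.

K_a = tan²(45° − φ/2) = 0.2519.
γ' = 18.4 − 9.81 = 8.590 kN/m³. Depth below WT = 2.4 m.
σ'_h at WT = K_a γ d_w = 4.715 kPa; at base = 4.715 + K_a γ' × 2.4 = 9.907 kPa.
P₁ (0–1.2 m) = ½×4.715×1.2 = 2.829. P₂ (1.2–3.6 m) = ½(4.715+9.907)×2.4 = 17.55.
P_w = ½ γ_w h₂² = 0.5×9.81×2.4² = 28.25. Total = 2.829+17.55+28.25 = 48.63 kN/m.

48.6 kN/m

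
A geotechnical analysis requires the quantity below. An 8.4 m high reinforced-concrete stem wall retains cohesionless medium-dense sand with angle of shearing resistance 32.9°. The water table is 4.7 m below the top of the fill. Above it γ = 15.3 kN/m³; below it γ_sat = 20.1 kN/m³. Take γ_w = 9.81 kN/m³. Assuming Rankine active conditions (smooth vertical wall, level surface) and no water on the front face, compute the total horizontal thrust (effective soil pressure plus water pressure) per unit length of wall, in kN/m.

K_a = tan²(45° − φ/2) = 0.2960.
γ' = 20.1 − 9.81 = 10.29 kN/m³. Depth below WT = 3.7 m.
σ'_h at WT = K_a γ d_w = 21.29 kPa; at base = 21.29 + K_a γ' × 3.7 = 32.56 kPa.
P₁ (0–4.7 m) = ½×21.29×4.7 = 50.03. P₂ (4.7–8.4 m) = ½(21.29+32.56)×3.7 = 99.61.
P_w = ½ γ_w h₂² = 0.5×9.81×3.7² = 67.15. Total = 50.03+99.61+67.15 = 216.8 kN/m.

217 kN/m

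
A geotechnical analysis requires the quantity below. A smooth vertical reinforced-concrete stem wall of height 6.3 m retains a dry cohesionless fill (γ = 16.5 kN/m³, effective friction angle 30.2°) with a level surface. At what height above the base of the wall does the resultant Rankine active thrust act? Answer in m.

K_a = 0.3307.
The pressure distribution is triangular, so the resultant acts at H/3 above the base = 6.3/3 = 2.100 m.

2.10 m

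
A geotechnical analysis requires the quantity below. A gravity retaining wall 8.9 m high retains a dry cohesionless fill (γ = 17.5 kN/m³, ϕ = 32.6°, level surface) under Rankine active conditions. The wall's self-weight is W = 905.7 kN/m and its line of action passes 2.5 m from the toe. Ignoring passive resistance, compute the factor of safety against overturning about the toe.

K_a = tan²(45° − 32.6°/2) = 0.2997.
P_a = ½K_aγH² = 0.5×0.2997×17.5×8.9² = 207.7 kN/m, acting at H/3 = 2.967 m above the base.
Overturning moment M_o = P_a × H/3 = 207.7 × 2.967 = 616.3.
Resisting moment M_r = W × 2.5 = 905.7 × 2.5 = 2264.
FS_overturning = M_r/M_o = 2264/616.3 = 3.674.

3.67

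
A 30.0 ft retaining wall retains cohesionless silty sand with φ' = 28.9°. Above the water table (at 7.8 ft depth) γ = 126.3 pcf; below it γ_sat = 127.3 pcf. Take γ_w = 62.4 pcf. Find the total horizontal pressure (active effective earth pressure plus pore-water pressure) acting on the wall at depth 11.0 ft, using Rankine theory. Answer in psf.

615 psf

K_a = (1 − sin φ)/(1 + sin φ) = 0.3484.
γ' = 127.3 − 62.4 = 64.90 pcf.
Effective vertical stress at 11.0 ft: σ'_v = 126.3×7.8 + 64.90×3.20 = 1193 psf.
σ'_h = K_a σ'_v = 0.3484 × 1193 = 415.5 psf; u = γ_w × 3.20 = 199.7 psf.
Total σ_h = 415.5 + 199.7 = 615.2 psf.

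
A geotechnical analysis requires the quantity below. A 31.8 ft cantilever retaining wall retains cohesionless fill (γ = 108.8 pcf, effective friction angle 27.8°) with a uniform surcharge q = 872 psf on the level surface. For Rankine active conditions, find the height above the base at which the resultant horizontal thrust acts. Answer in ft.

K_a = 0.3639.
Triangular part P₁ = ½K_aγH² = 20020 at H/3 = 10.60 ft; rectangular part P₂ = K_a q H = 10090 at H/2 = 15.90 ft.
ȳ = (P₁·10.60 + P₂·15.90)/(P₁+P₂) = 12.38 ft.

12.4 ft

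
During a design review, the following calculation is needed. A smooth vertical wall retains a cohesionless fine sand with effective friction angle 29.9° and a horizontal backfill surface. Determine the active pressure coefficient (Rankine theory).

K_a = (1 − sin φ)/(1 + sin φ) = (1 − sin 29.9°)/(1 + sin 29.9°) = 0.3347.

0.335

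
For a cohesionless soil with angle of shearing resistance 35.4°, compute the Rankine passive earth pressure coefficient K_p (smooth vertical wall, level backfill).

3.75

K_p = (1 + sin φ)/(1 − sin φ) = tan²(45° + 35.4°/2) = 3.754.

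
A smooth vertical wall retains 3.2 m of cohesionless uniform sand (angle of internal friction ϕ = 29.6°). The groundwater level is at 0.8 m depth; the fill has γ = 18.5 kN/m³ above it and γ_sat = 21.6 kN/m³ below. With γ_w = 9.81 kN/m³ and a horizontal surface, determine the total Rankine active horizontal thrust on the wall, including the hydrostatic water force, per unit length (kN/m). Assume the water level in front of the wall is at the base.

K_a = tan²(45° − φ/2) = 0.3387.
γ' = 21.6 − 9.81 = 11.79 kN/m³. Depth below WT = 2.4 m.
σ'_h at WT = K_a γ d_w = 5.013 kPa; at base = 5.013 + K_a γ' × 2.4 = 14.60 kPa.
P₁ (0–0.8 m) = ½×5.013×0.8 = 2.005. P₂ (0.8–3.2 m) = ½(5.013+14.60)×2.4 = 23.53.
P_w = ½ γ_w h₂² = 0.5×9.81×2.4² = 28.25. Total = 2.005+23.53+28.25 = 53.79 kN/m.

53.8 kN/m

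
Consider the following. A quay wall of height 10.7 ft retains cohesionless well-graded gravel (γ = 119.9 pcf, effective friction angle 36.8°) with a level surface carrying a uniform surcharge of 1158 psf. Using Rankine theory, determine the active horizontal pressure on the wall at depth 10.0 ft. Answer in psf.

591 psf

K_a = (1 − sin φ)/(1 + sin φ) = 0.2508.
σ_v = γz + q = 119.9 × 10.0 + 1158 = 2357 psf.
σ_h = K_a σ_v = 0.2508 × 2357 = 591.0 psf.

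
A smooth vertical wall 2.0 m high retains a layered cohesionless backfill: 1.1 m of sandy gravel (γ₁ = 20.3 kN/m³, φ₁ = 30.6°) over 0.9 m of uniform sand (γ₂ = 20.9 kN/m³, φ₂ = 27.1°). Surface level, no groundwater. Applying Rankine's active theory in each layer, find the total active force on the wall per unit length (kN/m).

K_a1 = tan²(45°−30.6°/2) = 0.3253; K_a2 = tan²(45°−27.1°/2) = 0.3741.
Layer 1: σ at base = K_a1 γ₁ h₁ = 7.265 kPa; P₁ = ½×7.265×1.1 = 3.996.
Layer 2: σ_v at top = γ₁h₁ = 22.33; σ_h top = K_a2×22.33 = 8.353; σ_h base = K_a2×(22.33+20.9×0.9) = 15.39.
P₂ = ½(8.353+15.39)×0.9 = 10.68. Total P_a = 3.996+10.68 = 14.68 kN/m.

14.7 kN/m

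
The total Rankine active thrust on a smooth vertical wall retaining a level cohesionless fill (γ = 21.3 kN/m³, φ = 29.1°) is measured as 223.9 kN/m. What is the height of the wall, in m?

K_a = 0.3456. P_a = ½ K_a γ H² ⇒ H = √(2P_a/(K_a γ)).
H = √(2×223.9/(0.3456×21.3)) = 7.800 m.

7.80 m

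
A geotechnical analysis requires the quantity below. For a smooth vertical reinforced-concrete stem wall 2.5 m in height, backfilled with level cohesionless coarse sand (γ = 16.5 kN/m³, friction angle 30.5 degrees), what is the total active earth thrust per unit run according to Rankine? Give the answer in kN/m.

16.8 kN/m

K_a = tan²(45° − φ/2) = 0.3267.
P_a = ½ K_a γ H² = 0.5 × 0.3267 × 16.5 × 2.5² = 16.84 kN/m.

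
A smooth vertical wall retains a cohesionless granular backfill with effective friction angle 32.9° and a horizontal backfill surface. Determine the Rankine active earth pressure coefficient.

0.296

K_a = (1 − sin φ)/(1 + sin φ) = (1 − sin 32.9°)/(1 + sin 32.9°) = 0.2960.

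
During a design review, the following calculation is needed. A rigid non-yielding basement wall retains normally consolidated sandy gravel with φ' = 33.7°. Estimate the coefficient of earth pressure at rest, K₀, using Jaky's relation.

0.445

K₀ = 1 − sin φ' = 1 − sin 33.7° = 0.4452.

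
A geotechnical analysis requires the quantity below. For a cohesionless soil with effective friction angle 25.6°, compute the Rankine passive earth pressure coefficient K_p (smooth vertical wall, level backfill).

2.52

K_p = (1 + sin φ)/(1 − sin φ) = tan²(45° + 25.6°/2) = 2.522.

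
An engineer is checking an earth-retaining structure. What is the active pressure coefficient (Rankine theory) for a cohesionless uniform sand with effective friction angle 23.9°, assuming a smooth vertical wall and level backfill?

K_a = tan²(45° − φ/2) = tan²(33.05°) = 0.4233.

0.423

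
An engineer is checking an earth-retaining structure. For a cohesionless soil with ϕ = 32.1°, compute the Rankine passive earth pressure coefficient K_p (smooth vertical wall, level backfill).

3.27

K_p = (1 + sin φ)/(1 − sin φ) = tan²(45° + 32.1°/2) = 3.268.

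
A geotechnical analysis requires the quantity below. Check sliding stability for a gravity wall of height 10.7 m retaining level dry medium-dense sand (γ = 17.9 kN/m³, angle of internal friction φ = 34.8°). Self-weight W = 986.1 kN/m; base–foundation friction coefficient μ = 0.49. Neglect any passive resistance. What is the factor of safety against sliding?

1.73

K_a = tan²(45° − 34.8°/2) = 0.2733.
P_a = ½K_aγH² = 0.5×0.2733×17.9×10.7² = 280.1 kN/m, acting at H/3 = 3.567 m above the base.
FS_sliding = μW / P_a = 0.49×986.1 / 280.1 = 1.725.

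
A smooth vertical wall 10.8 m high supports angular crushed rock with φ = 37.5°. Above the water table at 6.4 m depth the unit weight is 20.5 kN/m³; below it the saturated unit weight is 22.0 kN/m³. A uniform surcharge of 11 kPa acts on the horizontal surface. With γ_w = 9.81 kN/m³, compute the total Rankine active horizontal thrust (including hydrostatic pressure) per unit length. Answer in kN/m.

K_a = tan²(45° − φ/2) = 0.2432.
γ' = 22.0 − 9.81 = 12.19 kN/m³. h₂ = H − d_w = 4.4 m.
σ'_h: at surface K_a·q = 2.675; at WT K_a(q+γd_w) = 34.58; at base K_a(q+γd_w+γ'h₂) = 47.63 kPa.
P₁ = ½(2.675+34.58)×6.4 = 119.2; P₂ = ½(34.58+47.63)×4.4 = 180.9; P_w = ½γ_w h₂² = 94.96.
Total = 119.2+180.9+94.96 = 395.0 kN/m.

395 kN/m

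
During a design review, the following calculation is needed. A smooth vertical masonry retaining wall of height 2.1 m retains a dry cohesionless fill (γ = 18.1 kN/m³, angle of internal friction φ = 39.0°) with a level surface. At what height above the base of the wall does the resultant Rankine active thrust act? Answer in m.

0.700 m

K_a = 0.2275.
The pressure distribution is triangular, so the resultant acts at H/3 above the base = 2.1/3 = 0.7000 m.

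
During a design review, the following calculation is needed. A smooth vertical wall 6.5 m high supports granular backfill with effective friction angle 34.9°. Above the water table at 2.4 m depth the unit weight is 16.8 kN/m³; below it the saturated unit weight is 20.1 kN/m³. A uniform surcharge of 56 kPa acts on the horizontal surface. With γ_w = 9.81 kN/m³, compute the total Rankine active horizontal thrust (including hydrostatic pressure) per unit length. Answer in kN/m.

263 kN/m

K_a = tan²(45° − φ/2) = 0.2721.
γ' = 20.1 − 9.81 = 10.29 kN/m³. h₂ = H − d_w = 4.1 m.
σ'_h: at surface K_a·q = 15.24; at WT K_a(q+γd_w) = 26.21; at base K_a(q+γd_w+γ'h₂) = 37.69 kPa.
P₁ = ½(15.24+26.21)×2.4 = 49.74; P₂ = ½(26.21+37.69)×4.1 = 131.0; P_w = ½γ_w h₂² = 82.45.
Total = 49.74+131.0+82.45 = 263.2 kN/m.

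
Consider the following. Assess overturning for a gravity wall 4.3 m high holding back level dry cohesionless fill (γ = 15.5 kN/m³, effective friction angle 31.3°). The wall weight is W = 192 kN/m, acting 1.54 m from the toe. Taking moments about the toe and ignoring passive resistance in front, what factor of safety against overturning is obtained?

K_a = tan²(45° − 31.3°/2) = 0.3162.
P_a = ½K_aγH² = 0.5×0.3162×15.5×4.3² = 45.31 kN/m, acting at H/3 = 1.433 m above the base.
Overturning moment M_o = P_a × H/3 = 45.31 × 1.433 = 64.95.
Resisting moment M_r = W × 1.54 = 192 × 1.54 = 295.7.
FS_overturning = M_r/M_o = 295.7/64.95 = 4.553.

4.55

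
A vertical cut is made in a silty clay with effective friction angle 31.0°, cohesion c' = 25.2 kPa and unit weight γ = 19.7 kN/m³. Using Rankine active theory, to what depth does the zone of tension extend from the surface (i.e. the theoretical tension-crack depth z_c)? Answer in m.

K_a = tan²(45° − 31.0°/2) = 0.3201; √K_a = 0.5658.
The active pressure is zero where K_a γ z = 2c√K_a, so z_c = 2c/(γ√K_a) = 2×25.2/(19.7×0.5658) = 4.522 m.

4.52 m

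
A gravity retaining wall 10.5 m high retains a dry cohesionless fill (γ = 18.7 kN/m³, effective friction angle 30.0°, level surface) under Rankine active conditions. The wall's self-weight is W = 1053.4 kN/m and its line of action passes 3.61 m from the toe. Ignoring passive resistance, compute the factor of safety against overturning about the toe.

3.16

K_a = tan²(45° − 30.0°/2) = 0.3333.
P_a = ½K_aγH² = 0.5×0.3333×18.7×10.5² = 343.6 kN/m, acting at H/3 = 3.500 m above the base.
Overturning moment M_o = P_a × H/3 = 343.6 × 3.500 = 1203.
Resisting moment M_r = W × 3.61 = 1053.4 × 3.61 = 3803.
FS_overturning = M_r/M_o = 3803/1203 = 3.162.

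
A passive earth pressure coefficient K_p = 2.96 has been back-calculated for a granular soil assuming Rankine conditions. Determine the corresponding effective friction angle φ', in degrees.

29.7°

K_p = (1+sin φ)/(1−sin φ) ⇒ sin φ = (K_p − 1)/(K_p + 1) = 0.4949.
φ = arcsin(0.4949) = 29.67°.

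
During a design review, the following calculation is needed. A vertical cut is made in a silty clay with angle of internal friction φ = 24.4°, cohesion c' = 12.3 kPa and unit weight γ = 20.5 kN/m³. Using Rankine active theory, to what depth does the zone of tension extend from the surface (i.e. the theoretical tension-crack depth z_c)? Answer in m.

1.86 m

K_a = tan²(45° − 24.4°/2) = 0.4153; √K_a = 0.6445.
The active pressure is zero where K_a γ z = 2c√K_a, so z_c = 2c/(γ√K_a) = 2×12.3/(20.5×0.6445) = 1.862 m.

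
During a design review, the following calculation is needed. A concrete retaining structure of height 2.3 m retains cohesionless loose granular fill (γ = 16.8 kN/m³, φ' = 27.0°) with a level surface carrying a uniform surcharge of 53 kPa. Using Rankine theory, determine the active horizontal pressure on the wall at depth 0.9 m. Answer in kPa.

K_a = (1 − sin φ)/(1 + sin φ) = 0.3755.
σ_v = γz + q = 16.8 × 0.9 + 53 = 68.12 kPa.
σ_h = K_a σ_v = 0.3755 × 68.12 = 25.58 kPa.

25.6 kPa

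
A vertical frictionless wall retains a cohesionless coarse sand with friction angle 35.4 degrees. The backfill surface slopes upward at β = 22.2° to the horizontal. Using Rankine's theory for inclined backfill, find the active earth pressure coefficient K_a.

0.330

K_a = cos β · (cos β − √(cos²β − cos²φ)) / (cos β + √(cos²β − cos²φ)).
cos β = 0.9259, cos φ = 0.8151, √(cos²β − cos²φ) = 0.4391.
K_a = 0.9259 × (0.9259 − 0.4391)/(0.9259 + 0.4391) = 0.3302.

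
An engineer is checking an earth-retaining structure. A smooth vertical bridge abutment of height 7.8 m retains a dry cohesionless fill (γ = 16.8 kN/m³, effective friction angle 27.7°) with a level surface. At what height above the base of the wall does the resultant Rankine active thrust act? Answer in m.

K_a = 0.3653.
The pressure distribution is triangular, so the resultant acts at H/3 above the base = 7.8/3 = 2.600 m.

2.60 m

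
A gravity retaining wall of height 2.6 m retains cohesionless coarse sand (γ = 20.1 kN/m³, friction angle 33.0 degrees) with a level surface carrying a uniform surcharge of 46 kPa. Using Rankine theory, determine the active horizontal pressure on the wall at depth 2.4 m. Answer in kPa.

K_a = (1 − sin φ)/(1 + sin φ) = 0.2948.
σ_v = γz + q = 20.1 × 2.4 + 46 = 94.24 kPa.
σ_h = K_a σ_v = 0.2948 × 94.24 = 27.78 kPa.

27.8 kPa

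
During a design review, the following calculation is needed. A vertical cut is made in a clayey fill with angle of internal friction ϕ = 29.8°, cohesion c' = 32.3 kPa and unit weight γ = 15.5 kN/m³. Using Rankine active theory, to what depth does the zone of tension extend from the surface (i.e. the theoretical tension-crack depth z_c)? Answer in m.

7.19 m

K_a = tan²(45° − 29.8°/2) = 0.3360; √K_a = 0.5797.
The active pressure is zero where K_a γ z = 2c√K_a, so z_c = 2c/(γ√K_a) = 2×32.3/(15.5×0.5797) = 7.190 m.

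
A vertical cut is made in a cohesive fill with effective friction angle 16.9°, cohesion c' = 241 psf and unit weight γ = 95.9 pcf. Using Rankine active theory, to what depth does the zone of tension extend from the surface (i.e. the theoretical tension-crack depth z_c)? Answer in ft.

K_a = tan²(45° − 16.9°/2) = 0.5495; √K_a = 0.7413.
The active pressure is zero where K_a γ z = 2c√K_a, so z_c = 2c/(γ√K_a) = 2×241/(95.9×0.7413) = 6.780 ft.

6.78 ft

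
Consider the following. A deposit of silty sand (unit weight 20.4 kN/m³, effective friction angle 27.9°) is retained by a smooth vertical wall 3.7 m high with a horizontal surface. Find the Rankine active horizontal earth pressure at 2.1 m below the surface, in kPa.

K_a = (1 − sin φ)/(1 + sin φ) = 0.3625.
σ_h = K_a γ z = 0.3625 × 20.4 × 2.1 = 15.53 kPa.

15.5 kPa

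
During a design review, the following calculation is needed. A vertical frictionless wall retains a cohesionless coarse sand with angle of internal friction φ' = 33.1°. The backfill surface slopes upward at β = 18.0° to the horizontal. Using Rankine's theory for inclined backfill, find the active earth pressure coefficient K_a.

0.340

K_a = cos β · (cos β − √(cos²β − cos²φ)) / (cos β + √(cos²β − cos²φ)).
cos β = 0.9511, cos φ = 0.8377, √(cos²β − cos²φ) = 0.4503.
K_a = 0.9511 × (0.9511 − 0.4503)/(0.9511 + 0.4503) = 0.3399.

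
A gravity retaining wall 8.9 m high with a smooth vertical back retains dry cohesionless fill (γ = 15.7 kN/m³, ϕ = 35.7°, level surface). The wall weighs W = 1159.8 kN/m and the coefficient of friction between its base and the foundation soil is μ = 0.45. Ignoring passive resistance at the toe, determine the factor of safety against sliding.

3.19

K_a = tan²(45° − 35.7°/2) = 0.2630.
P_a = ½K_aγH² = 0.5×0.2630×15.7×8.9² = 163.5 kN/m, acting at H/3 = 2.967 m above the base.
FS_sliding = μW / P_a = 0.45×1159.8 / 163.5 = 3.192.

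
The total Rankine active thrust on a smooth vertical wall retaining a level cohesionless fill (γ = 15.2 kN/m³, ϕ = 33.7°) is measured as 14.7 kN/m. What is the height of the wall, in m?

2.60 m

K_a = 0.2863. P_a = ½ K_a γ H² ⇒ H = √(2P_a/(K_a γ)).
H = √(2×14.7/(0.2863×15.2)) = 2.599 m.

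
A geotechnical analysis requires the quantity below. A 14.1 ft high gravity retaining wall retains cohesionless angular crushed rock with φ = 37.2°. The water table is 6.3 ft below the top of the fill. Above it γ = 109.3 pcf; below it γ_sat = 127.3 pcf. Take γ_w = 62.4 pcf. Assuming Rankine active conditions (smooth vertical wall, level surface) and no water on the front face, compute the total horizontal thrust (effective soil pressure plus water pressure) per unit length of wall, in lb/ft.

4240 lb/ft

K_a = tan²(45° − φ/2) = 0.2464.
γ' = 127.3 − 62.4 = 64.90 pcf. Depth below WT = 7.8 ft.
σ'_h at WT = K_a γ d_w = 169.7 psf; at base = 169.7 + K_a γ' × 7.8 = 294.4 psf.
P₁ (0–6.3 ft) = ½×169.7×6.3 = 534.5. P₂ (6.3–14.1 ft) = ½(169.7+294.4)×7.8 = 1810.
P_w = ½ γ_w h₂² = 0.5×62.4×7.8² = 1898. Total = 534.5+1810+1898 = 4243 lb/ft.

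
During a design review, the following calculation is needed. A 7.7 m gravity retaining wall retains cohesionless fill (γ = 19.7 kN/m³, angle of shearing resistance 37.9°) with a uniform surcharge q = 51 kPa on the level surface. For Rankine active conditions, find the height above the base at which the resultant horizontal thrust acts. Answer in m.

3.08 m

K_a = 0.2389.
Triangular part P₁ = ½K_aγH² = 139.5 at H/3 = 2.567 m; rectangular part P₂ = K_a q H = 93.83 at H/2 = 3.850 m.
ȳ = (P₁·2.567 + P₂·3.850)/(P₁+P₂) = 3.083 m.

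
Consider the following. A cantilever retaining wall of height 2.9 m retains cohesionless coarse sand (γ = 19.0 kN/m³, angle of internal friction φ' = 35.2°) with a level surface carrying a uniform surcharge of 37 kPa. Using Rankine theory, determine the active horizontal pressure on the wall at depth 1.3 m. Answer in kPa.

K_a = (1 − sin φ)/(1 + sin φ) = 0.2687.
σ_v = γz + q = 19.0 × 1.3 + 37 = 61.70 kPa.
σ_h = K_a σ_v = 0.2687 × 61.70 = 16.58 kPa.

16.6 kPa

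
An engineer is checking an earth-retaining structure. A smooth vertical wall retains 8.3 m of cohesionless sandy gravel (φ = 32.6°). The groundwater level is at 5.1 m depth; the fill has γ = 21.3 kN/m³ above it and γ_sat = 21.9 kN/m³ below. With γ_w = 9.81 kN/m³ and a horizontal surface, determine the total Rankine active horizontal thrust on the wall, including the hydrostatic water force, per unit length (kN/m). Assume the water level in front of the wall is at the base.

256 kN/m

K_a = tan²(45° − φ/2) = 0.2997.
γ' = 21.9 − 9.81 = 12.09 kN/m³. Depth below WT = 3.2 m.
σ'_h at WT = K_a γ d_w = 32.56 kPa; at base = 32.56 + K_a γ' × 3.2 = 44.16 kPa.
P₁ (0–5.1 m) = ½×32.56×5.1 = 83.03. P₂ (5.1–8.3 m) = ½(32.56+44.16)×3.2 = 122.7.
P_w = ½ γ_w h₂² = 0.5×9.81×3.2² = 50.23. Total = 83.03+122.7+50.23 = 256.0 kN/m.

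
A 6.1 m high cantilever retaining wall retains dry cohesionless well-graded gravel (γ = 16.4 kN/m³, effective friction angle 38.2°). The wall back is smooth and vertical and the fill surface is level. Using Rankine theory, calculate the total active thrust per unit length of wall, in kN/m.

71.9 kN/m

K_a = tan²(45° − φ/2) = 0.2358.
P_a = ½ K_a γ H² = 0.5 × 0.2358 × 16.4 × 6.1² = 71.94 kN/m.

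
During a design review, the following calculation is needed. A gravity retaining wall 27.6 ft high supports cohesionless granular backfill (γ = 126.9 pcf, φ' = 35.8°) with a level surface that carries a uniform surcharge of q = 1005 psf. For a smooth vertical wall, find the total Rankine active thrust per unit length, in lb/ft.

19900 lb/ft

K_a = tan²(45° − φ/2) = 0.2619.
Soil triangle: ½ K_a γ H² = 0.5×0.2619×126.9×27.6² = 12660 lb/ft.
Surcharge rectangle: K_a q H = 0.2619×1005×27.6 = 7264 lb/ft.
Total = 12660 + 7264 = 19920 lb/ft.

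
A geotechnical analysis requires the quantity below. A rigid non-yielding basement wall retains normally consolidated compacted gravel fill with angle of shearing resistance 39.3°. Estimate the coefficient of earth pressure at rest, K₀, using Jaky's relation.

K₀ = 1 − sin φ' = 1 − sin 39.3° = 0.3666.

0.367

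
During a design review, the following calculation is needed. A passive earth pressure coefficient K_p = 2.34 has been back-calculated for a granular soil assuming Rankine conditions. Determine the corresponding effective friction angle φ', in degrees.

23.7°

K_p = (1+sin φ)/(1−sin φ) ⇒ sin φ = (K_p − 1)/(K_p + 1) = 0.4012.
φ = arcsin(0.4012) = 23.65°.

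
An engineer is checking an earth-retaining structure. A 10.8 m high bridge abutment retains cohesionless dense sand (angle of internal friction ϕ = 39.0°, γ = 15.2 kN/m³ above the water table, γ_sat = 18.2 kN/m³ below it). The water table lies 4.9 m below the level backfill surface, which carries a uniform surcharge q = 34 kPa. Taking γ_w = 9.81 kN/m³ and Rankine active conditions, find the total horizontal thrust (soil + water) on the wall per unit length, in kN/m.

K_a = tan²(45° − φ/2) = 0.2275.
γ' = 18.2 − 9.81 = 8.390 kN/m³. h₂ = H − d_w = 5.9 m.
σ'_h: at surface K_a·q = 7.735; at WT K_a(q+γd_w) = 24.68; at base K_a(q+γd_w+γ'h₂) = 35.94 kPa.
P₁ = ½(7.735+24.68)×4.9 = 79.42; P₂ = ½(24.68+35.94)×5.9 = 178.8; P_w = ½γ_w h₂² = 170.7.
Total = 79.42+178.8+170.7 = 429.0 kN/m.

429 kN/m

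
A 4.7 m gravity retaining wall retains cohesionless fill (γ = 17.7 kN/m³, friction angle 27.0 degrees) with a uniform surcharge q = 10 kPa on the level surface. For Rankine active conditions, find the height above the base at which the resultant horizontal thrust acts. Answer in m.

K_a = 0.3755.
Triangular part P₁ = ½K_aγH² = 73.41 at H/3 = 1.567 m; rectangular part P₂ = K_a q H = 17.65 at H/2 = 2.350 m.
ȳ = (P₁·1.567 + P₂·2.350)/(P₁+P₂) = 1.718 m.

1.72 m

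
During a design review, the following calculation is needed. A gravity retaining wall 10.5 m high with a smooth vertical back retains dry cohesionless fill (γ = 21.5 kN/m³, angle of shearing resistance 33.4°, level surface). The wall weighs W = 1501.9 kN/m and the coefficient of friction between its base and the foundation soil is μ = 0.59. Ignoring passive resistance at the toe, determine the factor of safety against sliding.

2.58

K_a = tan²(45° − 33.4°/2) = 0.2899.
P_a = ½K_aγH² = 0.5×0.2899×21.5×10.5² = 343.6 kN/m, acting at H/3 = 3.500 m above the base.
FS_sliding = μW / P_a = 0.59×1501.9 / 343.6 = 2.579.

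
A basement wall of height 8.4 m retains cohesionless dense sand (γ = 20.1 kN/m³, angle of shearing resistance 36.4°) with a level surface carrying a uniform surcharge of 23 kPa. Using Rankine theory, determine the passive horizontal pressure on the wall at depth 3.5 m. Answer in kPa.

366 kPa

K_p = (1 + sin φ)/(1 − sin φ) = 3.919.
σ_v = γz + q = 20.1 × 3.5 + 23 = 93.35 kPa.
σ_h = K_p σ_v = 3.919 × 93.35 = 365.8 kPa.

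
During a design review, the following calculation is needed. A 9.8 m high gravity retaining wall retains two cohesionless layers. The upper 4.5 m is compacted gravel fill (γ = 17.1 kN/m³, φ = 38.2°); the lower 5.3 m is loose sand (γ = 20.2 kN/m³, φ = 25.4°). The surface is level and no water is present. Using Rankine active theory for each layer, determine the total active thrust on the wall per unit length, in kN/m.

317 kN/m

K_a1 = tan²(45°−38.2°/2) = 0.2358; K_a2 = tan²(45°−25.4°/2) = 0.3996.
Layer 1: σ at base = K_a1 γ₁ h₁ = 18.14 kPa; P₁ = ½×18.14×4.5 = 40.82.
Layer 2: σ_v at top = γ₁h₁ = 76.95; σ_h top = K_a2×76.95 = 30.75; σ_h base = K_a2×(76.95+20.2×5.3) = 73.54.
P₂ = ½(30.75+73.54)×5.3 = 276.4. Total P_a = 40.82+276.4 = 317.2 kN/m.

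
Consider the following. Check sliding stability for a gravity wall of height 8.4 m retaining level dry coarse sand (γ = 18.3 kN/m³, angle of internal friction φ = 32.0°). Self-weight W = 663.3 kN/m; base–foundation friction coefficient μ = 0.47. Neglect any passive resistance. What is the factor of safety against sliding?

1.57

K_a = tan²(45° − 32.0°/2) = 0.3073.
P_a = ½K_aγH² = 0.5×0.3073×18.3×8.4² = 198.4 kN/m, acting at H/3 = 2.800 m above the base.
FS_sliding = μW / P_a = 0.47×663.3 / 198.4 = 1.572.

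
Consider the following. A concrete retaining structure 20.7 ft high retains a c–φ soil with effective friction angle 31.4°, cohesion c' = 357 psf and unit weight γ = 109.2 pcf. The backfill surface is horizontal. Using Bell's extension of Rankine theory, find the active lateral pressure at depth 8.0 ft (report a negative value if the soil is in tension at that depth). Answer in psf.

K_a = (1 − sin φ)/(1 + sin φ) = 0.3149.
σ_a = K_a γ z − 2c√K_a = 0.3149×109.2×8.0 − 2×357×0.5612 = -125.6 psf.

-126 psf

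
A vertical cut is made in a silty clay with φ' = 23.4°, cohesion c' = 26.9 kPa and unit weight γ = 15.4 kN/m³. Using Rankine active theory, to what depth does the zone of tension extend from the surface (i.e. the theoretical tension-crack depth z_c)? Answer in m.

5.32 m

K_a = tan²(45° − 23.4°/2) = 0.4315; √K_a = 0.6569.
The active pressure is zero where K_a γ z = 2c√K_a, so z_c = 2c/(γ√K_a) = 2×26.9/(15.4×0.6569) = 5.318 m.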